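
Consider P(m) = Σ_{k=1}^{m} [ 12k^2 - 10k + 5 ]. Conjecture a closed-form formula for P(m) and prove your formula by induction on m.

P(m) = m(4m^2 + m + 2)

We claim P(m) = m(4m^2 + m + 2) for all m ≥ 1.
For the base case m = 1: P(1) = 7, and the closed form gives 7. They agree.
Suppose the result is true for m = k, so P(k) = k(4k^2 + k + 2).
Then P(k+1) = P(k) + (12k^2 + 14k + 7) = (k(4k^2 + k + 2)) + (12k^2 + 14k + 7).
Simplifying, P(k+1) = (k + 1)(4k^2 + 9k + 7) = (k+1)(4(k+1)^2 + (k+1) + 2),
which is the closed form with m = k+1.
This completes the induction.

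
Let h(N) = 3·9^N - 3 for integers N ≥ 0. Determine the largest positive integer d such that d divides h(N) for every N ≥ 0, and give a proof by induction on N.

d = 24

Computing the first values: h(0) = 0 and h(1) = 24; gcd(0, 24) = 24, so d ≤ 24.
We prove 24 | 3·9^N - 3 for all N ≥ 0 by induction on N.
When N = 0: h(0) = 0 = 24·(0), so 24 | h(0).
Inductive step: suppose the statement holds for some m ≥ 0, i.e. 24 | h(m). Then
h(m+1) = 3·9^(m+1) - 3 = 9·(3·9^m - 3) + 24 = 9·h(m) + 24. The first term is divisible by 24 by the inductive hypothesis, and 24 is divisible by 24. Hence 24 | h(m+1).
By the principle of mathematical induction, the result holds for all N ≥ 0.
Therefore the largest such d is 24.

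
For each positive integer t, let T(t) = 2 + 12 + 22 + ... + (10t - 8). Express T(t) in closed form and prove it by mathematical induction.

We claim T(t) = t(5t - 3) for all t ≥ 1.
Base case (t = 1): T(1) = 2, and the closed form gives 2. They agree.
Inductive step: suppose the statement holds for some p ≥ 1, so T(p) = p(5p - 3).
Then T(p+1) = T(p) + (10p + 2) = (p(5p - 3)) + (10p + 2).
Simplifying, T(p+1) = (p + 1)(5p + 2) = (p+1)(5(p+1) - 3),
which is the closed form with t = p+1.
By induction, the statement is established for all t ≥ 1.

T(t) = t(5t - 3)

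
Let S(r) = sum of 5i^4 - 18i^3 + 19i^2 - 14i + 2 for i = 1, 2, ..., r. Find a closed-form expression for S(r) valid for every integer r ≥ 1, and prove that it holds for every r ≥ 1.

S(r) = r(r^2 + 1)(r^2 - 2r - 2)

We claim S(r) = r(r^2 + 1)(r^2 - 2r - 2) for all r ≥ 1.
Base step (r = 1): S(1) = -6, and the closed form gives -6. They agree.
Inductive step: suppose the statement holds for some i ≥ 1, so S(i) = i(i^4 - 2i^3 - i^2 - 2i - 2).
Then S(i+1) = S(i) + (5i^4 + 2i^3 - 5i^2 - 10i - 6) = (i(i^4 - 2i^3 - i^2 - 2i - 2)) + (5i^4 + 2i^3 - 5i^2 - 10i - 6).
Simplifying, S(i+1) = (i + 1)(i^2 - 3)(i^2 + 2i + 2) = (i+1)((i+1)^2 + 1)((i+1)^2 - 2(i+1) - 2),
which is the closed form with r = i+1.
This completes the induction.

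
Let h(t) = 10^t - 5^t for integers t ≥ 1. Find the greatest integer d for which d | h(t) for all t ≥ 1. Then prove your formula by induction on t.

Computing the first values: h(1) = 5 and h(2) = 75; gcd(5, 75) = 5, so d ≤ 5.
We prove 5 | 10^t - 5^t for all t ≥ 1 by induction on t.
When t = 1: h(1) = 5 = 5·(1), so 5 | h(1).
Inductive step: assume the claim holds for t = i, i.e. 5 | h(i). Then
10^{i+1} − 5^{i+1} = 10·10^i − 5·5^i = 10·(10^i − 5^i) + (5)·5^i. The first term is divisible by 5 by the inductive hypothesis, and the second term (5)·5^i is divisible by 5 since 5 | 5. Hence 5 | h(i+1).
By the principle of mathematical induction, the result holds for all t ≥ 1.
Therefore the largest such d is 5.

d = 5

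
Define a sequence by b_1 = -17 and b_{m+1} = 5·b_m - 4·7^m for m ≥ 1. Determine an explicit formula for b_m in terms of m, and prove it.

Computing the first terms: b_1 = -17, b_2 = -113, b_3 = -761. This suggests b_m = -3·5^(m - 1) - 2·7^m.
When m = 1: the formula gives -17 = -17 = b_1.
Inductive step: suppose the statement holds for some p ≥ 1, so b_p = -3·5^(p - 1) - 2·7^p.
Then b_{p+1} = 5·b_p - 4·7^p = 5·(-3·5^(p - 1) - 2·7^p) - 4·7^p = -3·5^p - 2·7^(p + 1) = -3·5^((p+1) - 1) - 2·7^(p+1),
which is the claimed formula at m = p+1.
By the principle of mathematical induction, the result holds for all m ≥ 1.

b_m = -3·5^(m - 1) - 2·7^m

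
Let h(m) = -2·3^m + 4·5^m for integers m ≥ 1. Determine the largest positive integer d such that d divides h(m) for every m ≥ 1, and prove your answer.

d = 2

Computing the first values: h(1) = 14 and h(2) = 82; gcd(14, 82) = 2, so d ≤ 2.
We prove 2 | -2·3^m + 4·5^m for all m ≥ 1 by induction on m.
When m = 1: h(1) = 14 = 2·(7), so 2 | h(1).
Inductive step: assume the claim holds for m = i, i.e. 2 | h(i). Then
h(i+1) − 5·h(i) = (-2·3^(i+1) + 4·5^(i+1)) − 5·(-2·3^i + 4·5^i) = (-2)·3^i·(3 − 5) = (4)·3^i. Since 2 | h(i) by the inductive hypothesis, 2 | 5·h(i); and 2 | 4 since 4 = 2·2. Therefore 2 | h(i+1).
This completes the induction.
Therefore the largest such d is 2.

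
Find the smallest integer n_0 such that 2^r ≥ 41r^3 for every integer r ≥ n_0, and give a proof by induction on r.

At r = 17: 131072 < 201433, so the inequality fails and n_0 ≥ 18. We prove 2^r ≥ 41r^3 for all r ≥ 18.
Base step (r = 18): 2^r = 262144 and 41r^3 = 239112, so 262144 ≥ 239112.
Inductive step: suppose the statement holds for some m ≥ 18, so 2^m ≥ 41m^3.
Then 2^(m + 1) = 2·(2^m) ≥ 2·(41m^3).
Also, for m ≥ 18 we have 2·(41m^3) ≥ 41(m+1)^3, since 2 ≥ (1 + 1/m)^3 for all m ≥ 18.
Combining, 2^(m + 1) ≥ 41(m+1)^3.
Hence, by induction on r, the claim holds for every r ≥ 18.
Hence the smallest such n_0 is 18.

n_0 = 18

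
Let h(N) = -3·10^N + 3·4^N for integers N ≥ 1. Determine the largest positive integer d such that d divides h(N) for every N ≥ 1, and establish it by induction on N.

Computing the first values: h(1) = -18 and h(2) = -252; gcd(-18, -252) = 18, so d ≤ 18.
We prove 18 | -3·10^N + 3·4^N for all N ≥ 1 by induction on N.
When N = 1: h(1) = -18 = 18·(-1), so 18 | h(1).
Suppose the result is true for N = p, i.e. 18 | h(p). Then
h(p+1) − 10·h(p) = (-3·10^(p+1) + 3·4^(p+1)) − 10·(-3·10^p + 3·4^p) = (3)·4^p·(4 − 10) = (-18)·4^p. Since 18 | h(p) by the inductive hypothesis, 18 | 10·h(p); and 18 | -18 since -18 = 18·-1. Therefore 18 | h(p+1).
By the principle of mathematical induction, the result holds for all N ≥ 1.
Therefore the largest such d is 18.

d = 18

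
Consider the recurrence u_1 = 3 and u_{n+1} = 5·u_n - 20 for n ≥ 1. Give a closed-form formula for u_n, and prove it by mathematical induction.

Computing the first terms: u_1 = 3, u_2 = -5, u_3 = -45. This suggests u_n = -2·5^(n - 1) + 5.
For the base case n = 1: the formula gives 3 = 3 = u_1.
For the inductive step, assume it holds for an arbitrary i ≥ 1, so u_i = -2·5^(i - 1) + 5.
Then u_{i+1} = 5·u_i - 20 = 5·(-2·5^(i - 1) + 5) - 20 = -2·5^i + 5 = -2·5^((i+1) - 1) + 5,
which is the claimed formula at n = i+1.
By the principle of mathematical induction, the result holds for all n ≥ 1.

u_n = -2·5^(n - 1) + 5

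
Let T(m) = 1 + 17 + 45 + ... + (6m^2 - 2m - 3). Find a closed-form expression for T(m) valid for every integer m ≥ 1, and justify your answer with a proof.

T(m) = m(2m^2 + 2m - 3)

We claim T(m) = m(2m^2 + 2m - 3) for all m ≥ 1.
Base step (m = 1): T(1) = 1, and the closed form gives 1. They agree.
Suppose the result is true for m = i, so T(i) = i(2i^2 + 2i - 3).
Then T(i+1) = T(i) + (6i^2 + 10i + 1) = (i(2i^2 + 2i - 3)) + (6i^2 + 10i + 1).
Simplifying, T(i+1) = (i + 1)(2i^2 + 6i + 1) = (i+1)(2(i+1)^2 + 2(i+1) - 3),
which is the closed form with m = i+1.
By induction, the statement is established for all m ≥ 1.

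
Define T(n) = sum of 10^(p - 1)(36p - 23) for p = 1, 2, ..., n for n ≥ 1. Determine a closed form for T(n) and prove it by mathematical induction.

We claim T(n) = 10^n(4n - 3) + 3 for all n ≥ 1.
Base case (n = 1): T(1) = 13, and the closed form gives 13. They agree.
Inductive step: suppose the statement holds for some p ≥ 1, so T(p) = 10^p(4p - 3) + 3.
Then T(p+1) = T(p) + (10^p(36p + 13)) = (10^p(4p - 3) + 3) + (10^p(36p + 13)).
Simplifying, T(p+1) = 40·10^p·p + 10·10^p + 3 = 10^(p+1)(4(p+1) - 3) + 3,
which is the closed form with n = p+1.
By induction, the statement is established for all n ≥ 1.

T(n) = 10^n(4n - 3) + 3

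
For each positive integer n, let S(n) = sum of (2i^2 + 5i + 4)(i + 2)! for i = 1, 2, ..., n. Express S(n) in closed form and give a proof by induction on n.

We claim S(n) = (2n + 1)(n + 3)! - 6 for all n ≥ 1.
For the base case n = 1: S(1) = 66, and the closed form gives 66. They agree.
Inductive step: assume the claim holds for n = i, so S(i) = (2i + 1)(i + 3)! - 6.
Then S(i+1) = S(i) + ((2i^2 + 9i + 11)(i + 3)!) = ((2i + 1)(i + 3)! - 6) + ((2i^2 + 9i + 11)(i + 3)!).
Simplifying, S(i+1) = (2(i+1) + 1)((i+1) + 3)! - 6,
which is the closed form with n = i+1.
By induction, the statement is established for all n ≥ 1.

S(n) = (2n + 1)(n + 3)! - 6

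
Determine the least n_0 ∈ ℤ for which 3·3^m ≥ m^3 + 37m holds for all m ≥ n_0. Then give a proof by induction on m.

At m = 3: 81 < 138, so the inequality fails and n_0 ≥ 4. We prove 3·3^m ≥ m^3 + 37m for all m ≥ 4.
Base step (m = 4): 3·3^m = 243 and m^3 + 37m = 212, so 243 ≥ 212.
Inductive step: suppose the statement holds for some j ≥ 4, so 3·3^j ≥ j^3 + 37j.
Then 3·3^(j + 1) = 3·(3·3^j) ≥ 3·(j^3 + 37j).
Also, for j ≥ 4 we have 3·(j^3 + 37j) ≥ (j+1)^3 + 37(j+1), since 3·(j^3 + 37j) − ((j+1)^3 + 37(j+1)) = 2j^3 - 3j^2 + 71j - 38, which is nonnegative for all j ≥ 4.
Combining, 3·3^(j + 1) ≥ (j+1)^3 + 37(j+1).
This completes the induction.
Hence the smallest such n_0 is 4.

n_0 = 4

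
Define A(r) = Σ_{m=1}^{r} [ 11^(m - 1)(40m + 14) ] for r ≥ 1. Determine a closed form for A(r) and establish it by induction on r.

A(r) = 11^r(4r + 1) - 1

We claim A(r) = 11^r(4r + 1) - 1 for all r ≥ 1.
Base step (r = 1): A(1) = 54, and the closed form gives 54. They agree.
Inductive step: suppose the statement holds for some m ≥ 1, so A(m) = 11^m(4m + 1) - 1.
Then A(m+1) = A(m) + (11^m(40m + 54)) = (11^m(4m + 1) - 1) + (11^m(40m + 54)).
Simplifying, A(m+1) = 44·11^m·m + 55·11^m - 1 = 11^(m+1)(4(m+1) + 1) - 1,
which is the closed form with r = m+1.
By the principle of mathematical induction, the result holds for all r ≥ 1.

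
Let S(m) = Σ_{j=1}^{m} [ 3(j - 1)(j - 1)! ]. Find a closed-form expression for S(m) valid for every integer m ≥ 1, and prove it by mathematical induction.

We claim S(m) = 3m! - 3 for all m ≥ 1.
Base step (m = 1): S(1) = 0, and the closed form gives 0. They agree.
Inductive step: suppose the statement holds for some j ≥ 1, so S(j) = 3j! - 3.
Then S(j+1) = S(j) + (3j·j!) = (3j! - 3) + (3j·j!).
Simplifying, S(j+1) = 3(j+1)! - 3,
which is the closed form with m = j+1.
This completes the induction.

S(m) = 3m! - 3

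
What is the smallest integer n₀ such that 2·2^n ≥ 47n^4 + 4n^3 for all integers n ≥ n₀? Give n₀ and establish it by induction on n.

n₀ = 23

At n = 22: 8388608 < 11052624, so the inequality fails and n₀ ≥ 23. We prove 2·2^n ≥ 47n^4 + 4n^3 for all n ≥ 23.
Base step (n = 23): 2·2^n = 16777216 and 47n^4 + 4n^3 = 13201195, so 16777216 ≥ 13201195.
Suppose the result is true for n = i, so 2·2^i ≥ 47i^4 + 4i^3.
Then 2·2^(i + 1) = 2·(2·2^i) ≥ 2·(47i^4 + 4i^3).
Also, for i ≥ 23 we have 2·(47i^4 + 4i^3) ≥ 47(i+1)^4 + 4(i+1)^3, since 2·(47i^4 + 4i^3) − (47(i+1)^4 + 4(i+1)^3) = 47i^4 - 184i^3 - 294i^2 - 200i - 51, which is nonnegative for all i ≥ 23.
Combining, 2·2^(i + 1) ≥ 47(i+1)^4 + 4(i+1)^3.
Hence, by induction on n, the claim holds for every n ≥ 23.
Hence the smallest such n₀ is 23.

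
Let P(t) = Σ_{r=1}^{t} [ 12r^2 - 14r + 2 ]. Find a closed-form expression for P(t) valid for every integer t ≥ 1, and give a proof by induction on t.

P(t) = t(t - 1)(4t + 3)

We claim P(t) = t(t - 1)(4t + 3) for all t ≥ 1.
For the base case t = 1: P(1) = 0, and the closed form gives 0. They agree.
Inductive step: assume the claim holds for t = r, so P(r) = r(4r^2 - r - 3).
Then P(r+1) = P(r) + (2r(6r + 5)) = (r(4r^2 - r - 3)) + (2r(6r + 5)).
Simplifying, P(r+1) = r(r + 1)(4r + 7) = (r+1)((r+1) - 1)(4(r+1) + 3),
which is the closed form with t = r+1.
This completes the induction.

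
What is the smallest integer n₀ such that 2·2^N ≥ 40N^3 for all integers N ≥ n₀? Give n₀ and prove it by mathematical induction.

n₀ = 17

At N = 16: 131072 < 163840, so the inequality fails and n₀ ≥ 17. We prove 2·2^N ≥ 40N^3 for all N ≥ 17.
For the base case N = 17: 2·2^N = 262144 and 40N^3 = 196520, so 262144 ≥ 196520.
Suppose the result is true for N = i, so 2·2^i ≥ 40i^3.
Then 2·2^(i + 1) = 2·(2·2^i) ≥ 2·(40i^3).
Also, for i ≥ 17 we have 2·(40i^3) ≥ 40(i+1)^3, since 2 ≥ (1 + 1/i)^3 for all i ≥ 17.
Combining, 2·2^(i + 1) ≥ 40(i+1)^3.
This completes the induction.
Hence the smallest such n₀ is 17.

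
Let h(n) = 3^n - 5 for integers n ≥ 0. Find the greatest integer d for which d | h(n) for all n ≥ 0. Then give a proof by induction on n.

d = 2

Computing the first values: h(0) = -4 and h(1) = -2; gcd(-4, -2) = 2, so d ≤ 2.
We prove 2 | 3^n - 5 for all n ≥ 0 by induction on n.
Base case (n = 0): h(0) = -4 = 2·(-2), so 2 | h(0).
For the inductive step, assume it holds for an arbitrary k ≥ 0, i.e. 2 | h(k). Then
h(k+1) = 3^(k+1) - 5 = 3·(3^k - 5) + 10 = 3·h(k) + 10. The first term is divisible by 2 by the inductive hypothesis, and 10 is divisible by 2. Hence 2 | h(k+1).
This completes the induction.
Therefore the largest such d is 2.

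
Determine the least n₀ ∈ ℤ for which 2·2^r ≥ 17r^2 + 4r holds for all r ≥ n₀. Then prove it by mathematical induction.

n₀ = 10

At r = 9: 1024 < 1413, so the inequality fails and n₀ ≥ 10. We prove 2·2^r ≥ 17r^2 + 4r for all r ≥ 10.
For the base case r = 10: 2·2^r = 2048 and 17r^2 + 4r = 1740, so 2048 ≥ 1740.
Suppose the result is true for r = i, so 2·2^i ≥ 17i^2 + 4i.
Then 2·2^(i + 1) = 2·(2·2^i) ≥ 2·(17i^2 + 4i).
Also, for i ≥ 10 we have 2·(17i^2 + 4i) ≥ 17(i+1)^2 + 4(i+1), since 2·(17i^2 + 4i) − (17(i+1)^2 + 4(i+1)) = 17i^2 - 30i - 21, which is nonnegative for all i ≥ 10.
Combining, 2·2^(i + 1) ≥ 17(i+1)^2 + 4(i+1).
By the principle of mathematical induction, the result holds for all r ≥ 10.
Hence the smallest such n₀ is 10.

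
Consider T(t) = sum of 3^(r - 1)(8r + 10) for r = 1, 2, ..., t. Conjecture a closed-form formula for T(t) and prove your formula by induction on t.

We claim T(t) = 3^t(4t + 3) - 3 for all t ≥ 1.
When t = 1: T(1) = 18, and the closed form gives 18. They agree.
For the inductive step, assume it holds for an arbitrary r ≥ 1, so T(r) = 3^r(4r + 3) - 3.
Then T(r+1) = T(r) + (3^r(8r + 18)) = (3^r(4r + 3) - 3) + (3^r(8r + 18)).
Simplifying, T(r+1) = 12·3^r·r + 21·3^r - 3 = 3^(r+1)(4(r+1) + 3) - 3,
which is the closed form with t = r+1.
By induction, the statement is established for all t ≥ 1.

T(t) = 3^t(4t + 3) - 3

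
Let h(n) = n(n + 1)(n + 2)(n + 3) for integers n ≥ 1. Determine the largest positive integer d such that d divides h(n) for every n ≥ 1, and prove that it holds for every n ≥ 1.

d = 24

Computing the first values: h(1) = 24 and h(2) = 120; gcd(24, 120) = 24, so d ≤ 24.
We prove 24 | n(n + 1)(n + 2)(n + 3) for all n ≥ 1 by induction on n.
Base case (n = 1): h(1) = 24 = 24·(1), so 24 | h(1).
Suppose the result is true for n = i, i.e. 24 | h(i). Then
h(i+1) − h(i) = (i+1)·(i+2)·(i+3)·(i+4) − i·(i+1)·(i+2)·(i+3) = (i+1)·(i+2)·(i+3)·[(i+4) − i] = 4·(i+1)·(i+2)·(i+3). The product of 3 consecutive integers is divisible by (3)! = 6, so h(i+1) − h(i) is divisible by 4·6 = 24. By the inductive hypothesis 24 | h(i), hence 24 | h(i+1).
By the principle of mathematical induction, the result holds for all n ≥ 1.
Therefore the largest such d is 24.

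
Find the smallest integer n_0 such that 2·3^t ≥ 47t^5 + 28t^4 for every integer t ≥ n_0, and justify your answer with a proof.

n_0 = 16

At t = 15: 28697814 < 37108125, so the inequality fails and n_0 ≥ 16. We prove 2·3^t ≥ 47t^5 + 28t^4 for all t ≥ 16.
When t = 16: 2·3^t = 86093442 and 47t^5 + 28t^4 = 51118080, so 86093442 ≥ 51118080.
Suppose the result is true for t = j, so 2·3^j ≥ 47j^5 + 28j^4.
Then 2·3^(j + 1) = 3·(2·3^j) ≥ 3·(47j^5 + 28j^4).
Also, for j ≥ 16 we have 3·(47j^5 + 28j^4) ≥ 47(j+1)^5 + 28(j+1)^4, since 3·(47j^5 + 28j^4) − (47(j+1)^5 + 28(j+1)^4) = 94j^5 - 179j^4 - 582j^3 - 638j^2 - 347j - 75, which is nonnegative for all j ≥ 16.
Combining, 2·3^(j + 1) ≥ 47(j+1)^5 + 28(j+1)^4.
Hence, by induction on t, the claim holds for every t ≥ 16.
Hence the smallest such n_0 is 16.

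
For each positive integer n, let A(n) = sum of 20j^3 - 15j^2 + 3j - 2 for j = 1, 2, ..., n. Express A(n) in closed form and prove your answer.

We claim A(n) = n(5n^3 + 5n^2 - n - 3) for all n ≥ 1.
For the base case n = 1: A(1) = 6, and the closed form gives 6. They agree.
Suppose the result is true for n = j, so A(j) = j(5j^3 + 5j^2 - j - 3).
Then A(j+1) = A(j) + (20j^3 + 45j^2 + 33j + 6) = (j(5j^3 + 5j^2 - j - 3)) + (20j^3 + 45j^2 + 33j + 6).
Simplifying, A(j+1) = (j + 1)(5j^3 + 20j^2 + 24j + 6) = (j+1)(5(j+1)^3 + 5(j+1)^2 - (j+1) - 3),
which is the closed form with n = j+1.
This completes the induction.

A(n) = n(5n^3 + 5n^2 - n - 3)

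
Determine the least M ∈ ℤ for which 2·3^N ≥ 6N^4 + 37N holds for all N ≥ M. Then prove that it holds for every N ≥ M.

M = 10

At N = 9: 39366 < 39699, so the inequality fails and M ≥ 10. We prove 2·3^N ≥ 6N^4 + 37N for all N ≥ 10.
Base case (N = 10): 2·3^N = 118098 and 6N^4 + 37N = 60370, so 118098 ≥ 60370.
For the inductive step, assume it holds for an arbitrary j ≥ 10, so 2·3^j ≥ 6j^4 + 37j.
Then 2·3^(j + 1) = 3·(2·3^j) ≥ 3·(6j^4 + 37j).
Also, for j ≥ 10 we have 3·(6j^4 + 37j) ≥ 6(j+1)^4 + 37(j+1), since 3·(6j^4 + 37j) − (6(j+1)^4 + 37(j+1)) = 12j^4 - 24j^3 - 36j^2 + 50j - 43, which is nonnegative for all j ≥ 10.
Combining, 2·3^(j + 1) ≥ 6(j+1)^4 + 37(j+1).
By the principle of mathematical induction, the result holds for all N ≥ 10.
Hence the smallest such M is 10.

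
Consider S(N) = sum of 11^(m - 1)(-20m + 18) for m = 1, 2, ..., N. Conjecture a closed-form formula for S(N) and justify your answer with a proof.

S(N) = 2·11^N(-N + 1) - 2

We claim S(N) = 2·11^N(-N + 1) - 2 for all N ≥ 1.
When N = 1: S(1) = -2, and the closed form gives -2. They agree.
Inductive step: assume the claim holds for N = m, so S(m) = 2·11^m(-m + 1) - 2.
Then S(m+1) = S(m) + (11^m(-20m - 2)) = (2·11^m(-m + 1) - 2) + (11^m(-20m - 2)).
Simplifying, S(m+1) = -22·11^m·m - 2 = 2·11^(m+1)(-(m+1) + 1) - 2,
which is the closed form with N = m+1.
By the principle of mathematical induction, the result holds for all N ≥ 1.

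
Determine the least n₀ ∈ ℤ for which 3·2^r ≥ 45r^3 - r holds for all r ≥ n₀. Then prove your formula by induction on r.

At r = 15: 98304 < 151860, so the inequality fails and n₀ ≥ 16. We prove 3·2^r ≥ 45r^3 - r for all r ≥ 16.
Base step (r = 16): 3·2^r = 196608 and 45r^3 - r = 184304, so 196608 ≥ 184304.
Inductive step: assume the claim holds for r = j, so 3·2^j ≥ 45j^3 - j.
Then 3·2^(j + 1) = 2·(3·2^j) ≥ 2·(45j^3 - j).
Also, for j ≥ 16 we have 2·(45j^3 - j) ≥ 45(j+1)^3 - (j+1), since 2·(45j^3 - j) − (45(j+1)^3 - (j+1)) = 45j^3 - 135j^2 - 136j - 44, which is nonnegative for all j ≥ 16.
Combining, 3·2^(j + 1) ≥ 45(j+1)^3 - (j+1).
This completes the induction.
Hence the smallest such n₀ is 16.

n₀ = 16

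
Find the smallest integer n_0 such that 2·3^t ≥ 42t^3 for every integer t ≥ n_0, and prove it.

At t = 8: 13122 < 21504, so the inequality fails and n_0 ≥ 9. We prove 2·3^t ≥ 42t^3 for all t ≥ 9.
Base step (t = 9): 2·3^t = 39366 and 42t^3 = 30618, so 39366 ≥ 30618.
Inductive step: assume the claim holds for t = i, so 2·3^i ≥ 42i^3.
Then 2·3^(i + 1) = 3·(2·3^i) ≥ 3·(42i^3).
Also, for i ≥ 9 we have 3·(42i^3) ≥ 42(i+1)^3, since 3 ≥ (1 + 1/i)^3 for all i ≥ 9.
Combining, 2·3^(i + 1) ≥ 42(i+1)^3.
By induction, the statement is established for all t ≥ 9.
Hence the smallest such n_0 is 9.

n_0 = 9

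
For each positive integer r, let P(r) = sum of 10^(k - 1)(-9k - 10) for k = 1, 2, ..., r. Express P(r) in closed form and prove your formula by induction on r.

We claim P(r) = -10^r(r + 1) + 1 for all r ≥ 1.
Base case (r = 1): P(1) = -19, and the closed form gives -19. They agree.
Inductive step: assume the claim holds for r = k, so P(k) = -10^k(k + 1) + 1.
Then P(k+1) = P(k) + (10^k(-9k - 19)) = (-10^k(k + 1) + 1) + (10^k(-9k - 19)).
Simplifying, P(k+1) = -10·10^k·k - 20·10^k + 1 = -10^(k+1)((k+1) + 1) + 1,
which is the closed form with r = k+1.
By the principle of mathematical induction, the result holds for all r ≥ 1.

P(r) = -10^r(r + 1) + 1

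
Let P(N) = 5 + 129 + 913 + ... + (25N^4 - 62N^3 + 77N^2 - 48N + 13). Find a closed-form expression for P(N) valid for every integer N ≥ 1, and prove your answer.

P(N) = N(5N^4 - 3N^3 + 3N^2 - N + 1)

We claim P(N) = N(5N^4 - 3N^3 + 3N^2 - N + 1) for all N ≥ 1.
When N = 1: P(1) = 5, and the closed form gives 5. They agree.
Inductive step: assume the claim holds for N = r, so P(r) = r(5r^4 - 3r^3 + 3r^2 - r + 1).
Then P(r+1) = P(r) + (25r^4 + 38r^3 + 41r^2 + 20r + 5) = (r(5r^4 - 3r^3 + 3r^2 - r + 1)) + (25r^4 + 38r^3 + 41r^2 + 20r + 5).
Simplifying, P(r+1) = (r + 1)(5r^4 + 17r^3 + 24r^2 + 16r + 5) = (r+1)(5(r+1)^4 - 3(r+1)^3 + 3(r+1)^2 - (r+1) + 1),
which is the closed form with N = r+1.
Hence, by induction on N, the claim holds for every N ≥ 1.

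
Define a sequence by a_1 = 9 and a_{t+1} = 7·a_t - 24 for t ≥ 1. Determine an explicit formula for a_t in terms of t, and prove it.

Computing the first terms: a_1 = 9, a_2 = 39, a_3 = 249. This suggests a_t = 5·7^(t - 1) + 4.
Base case (t = 1): the formula gives 9 = 9 = a_1.
Inductive step: suppose the statement holds for some p ≥ 1, so a_p = 5·7^(p - 1) + 4.
Then a_{p+1} = 7·a_p - 24 = 7·(5·7^(p - 1) + 4) - 24 = 5·7^p + 4 = 5·7^((p+1) - 1) + 4,
which is the claimed formula at t = p+1.
Hence, by induction on t, the claim holds for every t ≥ 1.

a_t = 5·7^(t - 1) + 4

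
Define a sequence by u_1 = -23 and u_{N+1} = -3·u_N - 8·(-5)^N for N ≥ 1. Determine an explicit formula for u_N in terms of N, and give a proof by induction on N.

Computing the first terms: u_1 = -23, u_2 = 109, u_3 = -527. This suggests u_N = (-3)^N + 4(-5)^N.
Base case (N = 1): the formula gives -23 = -23 = u_1.
Inductive step: assume the claim holds for N = m, so u_m = (-3)^m + 4(-5)^m.
Then u_{m+1} = -3·u_m - 8·(-5)^m = -3·((-3)^m + 4(-5)^m) - 8·(-5)^m = (-3)^(m + 1) + 4(-5)^(m + 1),
which is the claimed formula at N = m+1.
Hence, by induction on N, the claim holds for every N ≥ 1.

u_N = (-3)^N + 4(-5)^N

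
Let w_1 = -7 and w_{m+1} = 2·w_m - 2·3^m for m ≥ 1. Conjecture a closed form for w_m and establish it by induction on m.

Computing the first terms: w_1 = -7, w_2 = -20, w_3 = -58. This suggests w_m = -2^(m - 1) - 2·3^m.
Base step (m = 1): the formula gives -7 = -7 = w_1.
For the inductive step, assume it holds for an arbitrary k ≥ 1, so w_k = -2^(k - 1) - 2·3^k.
Then w_{k+1} = 2·w_k - 2·3^k = 2·(-2^(k - 1) - 2·3^k) - 2·3^k = -2^k - 2·3^(k + 1) = -2^((k+1) - 1) - 2·3^(k+1),
which is the claimed formula at m = k+1.
This completes the induction.

w_m = -2^(m - 1) - 2·3^m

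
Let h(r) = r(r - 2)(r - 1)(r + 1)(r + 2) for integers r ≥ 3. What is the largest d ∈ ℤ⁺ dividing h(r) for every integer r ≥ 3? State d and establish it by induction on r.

Computing the first values: h(3) = 120 and h(4) = 720; gcd(120, 720) = 120, so d ≤ 120.
We prove 120 | r(r - 2)(r - 1)(r + 1)(r + 2) for all r ≥ 3 by induction on r.
Base step (r = 3): h(3) = 120 = 120·(1), so 120 | h(3).
Inductive step: assume the claim holds for r = m, i.e. 120 | h(m). Then
h(m+1) − h(m) = (m-1)·m·(m+1)·(m+2)·(m+3) − (m-2)·(m-1)·m·(m+1)·(m+2) = (m-1)·m·(m+1)·(m+2)·[(m+3) − (m-2)] = 5·(m-1)·m·(m+1)·(m+2). The product of 4 consecutive integers is divisible by (4)! = 24, so h(m+1) − h(m) is divisible by 5·24 = 120. By the inductive hypothesis 120 | h(m), hence 120 | h(m+1).
By induction, the statement is established for all r ≥ 3.
Therefore the largest such d is 120.

d = 120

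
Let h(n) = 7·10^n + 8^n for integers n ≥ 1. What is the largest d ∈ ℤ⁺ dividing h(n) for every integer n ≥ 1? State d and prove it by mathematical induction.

d = 2

Computing the first values: h(1) = 78 and h(2) = 764; gcd(78, 764) = 2, so d ≤ 2.
We prove 2 | 7·10^n + 8^n for all n ≥ 1 by induction on n.
For the base case n = 1: h(1) = 78 = 2·(39), so 2 | h(1).
Inductive step: assume the claim holds for n = j, i.e. 2 | h(j). Then
h(j+1) − 10·h(j) = (7·10^(j+1) + 8^(j+1)) − 10·(7·10^j + 8^j) = (1)·8^j·(8 − 10) = (-2)·8^j. Since 2 | h(j) by the inductive hypothesis, 2 | 10·h(j); and 2 | -2 since -2 = 2·-1. Therefore 2 | h(j+1).
Hence, by induction on n, the claim holds for every n ≥ 1.
Therefore the largest such d is 2.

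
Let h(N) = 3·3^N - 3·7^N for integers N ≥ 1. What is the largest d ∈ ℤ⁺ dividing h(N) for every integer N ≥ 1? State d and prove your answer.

d = 12

Computing the first values: h(1) = -12 and h(2) = -120; gcd(-12, -120) = 12, so d ≤ 12.
We prove 12 | 3·3^N - 3·7^N for all N ≥ 1 by induction on N.
Base step (N = 1): h(1) = -12 = 12·(-1), so 12 | h(1).
Suppose the result is true for N = p, i.e. 12 | h(p). Then
h(p+1) − 7·h(p) = (3·3^(p+1) - 3·7^(p+1)) − 7·(3·3^p - 3·7^p) = (3)·3^p·(3 − 7) = (-12)·3^p. Since 12 | h(p) by the inductive hypothesis, 12 | 7·h(p); and 12 | -12 since -12 = 12·-1. Therefore 12 | h(p+1).
By induction, the statement is established for all N ≥ 1.
Therefore the largest such d is 12.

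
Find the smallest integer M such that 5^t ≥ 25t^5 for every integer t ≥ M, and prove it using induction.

M = 9

At t = 8: 390625 < 819200, so the inequality fails and M ≥ 9. We prove 5^t ≥ 25t^5 for all t ≥ 9.
Base step (t = 9): 5^t = 1953125 and 25t^5 = 1476225, so 1953125 ≥ 1476225.
Inductive step: assume the claim holds for t = p, so 5^p ≥ 25p^5.
Then 5^(p + 1) = 5·(5^p) ≥ 5·(25p^5).
Also, for p ≥ 9 we have 5·(25p^5) ≥ 25(p+1)^5, since 5 ≥ (1 + 1/p)^5 for all p ≥ 9.
Combining, 5^(p + 1) ≥ 25(p+1)^5.
This completes the induction.
Hence the smallest such M is 9.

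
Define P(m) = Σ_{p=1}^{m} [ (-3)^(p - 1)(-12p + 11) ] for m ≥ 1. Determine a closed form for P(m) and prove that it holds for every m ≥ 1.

P(m) = (-3)^m(3m - 2) + 2

We claim P(m) = (-3)^m(3m - 2) + 2 for all m ≥ 1.
Base step (m = 1): P(1) = -1, and the closed form gives -1. They agree.
For the inductive step, assume it holds for an arbitrary p ≥ 1, so P(p) = (-3)^p(3p - 2) + 2.
Then P(p+1) = P(p) + ((-3)^p(-12p - 1)) = ((-3)^p(3p - 2) + 2) + ((-3)^p(-12p - 1)).
Simplifying, P(p+1) = (-3)^(p + 1) - (-3)^(p + 2)p + 2 = (-3)^(p+1)(3(p+1) - 2) + 2,
which is the closed form with m = p+1.
By the principle of mathematical induction, the result holds for all m ≥ 1.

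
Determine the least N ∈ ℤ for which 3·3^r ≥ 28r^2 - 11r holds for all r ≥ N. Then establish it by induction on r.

N = 5

At r = 4: 243 < 404, so the inequality fails and N ≥ 5. We prove 3·3^r ≥ 28r^2 - 11r for all r ≥ 5.
For the base case r = 5: 3·3^r = 729 and 28r^2 - 11r = 645, so 729 ≥ 645.
Inductive step: assume the claim holds for r = j, so 3·3^j ≥ 28j^2 - 11j.
Then 3·3^(j + 1) = 3·(3·3^j) ≥ 3·(28j^2 - 11j).
Also, for j ≥ 5 we have 3·(28j^2 - 11j) ≥ 28(j+1)^2 - 11(j+1), since 3·(28j^2 - 11j) − (28(j+1)^2 - 11(j+1)) = 56j^2 - 78j - 17, which is nonnegative for all j ≥ 5.
Combining, 3·3^(j + 1) ≥ 28(j+1)^2 - 11(j+1).
Hence, by induction on r, the claim holds for every r ≥ 5.
Hence the smallest such N is 5.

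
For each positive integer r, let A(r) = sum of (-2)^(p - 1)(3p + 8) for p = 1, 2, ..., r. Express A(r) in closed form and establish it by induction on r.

We claim A(r) = -(-2)^r(r + 3) + 3 for all r ≥ 1.
When r = 1: A(1) = 11, and the closed form gives 11. They agree.
Inductive step: assume the claim holds for r = p, so A(p) = -(-2)^p(p + 3) + 3.
Then A(p+1) = A(p) + ((-2)^p(3p + 11)) = (-(-2)^p(p + 3) + 3) + ((-2)^p(3p + 11)).
Simplifying, A(p+1) = -(-2)^(p + 1)p - (-2)^(p + 3) + 3 = -(-2)^(p+1)((p+1) + 3) + 3,
which is the closed form with r = p+1.
By the principle of mathematical induction, the result holds for all r ≥ 1.

A(r) = -(-2)^r(r + 3) + 3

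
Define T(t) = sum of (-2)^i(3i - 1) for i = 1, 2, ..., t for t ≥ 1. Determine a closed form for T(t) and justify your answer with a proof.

We claim T(t) = 2(-2)^t·t for all t ≥ 1.
When t = 1: T(1) = -4, and the closed form gives -4. They agree.
For the inductive step, assume it holds for an arbitrary i ≥ 1, so T(i) = 2(-2)^i·i.
Then T(i+1) = T(i) + ((-2)^(i + 1)(3i + 2)) = (2(-2)^i·i) + ((-2)^(i + 1)(3i + 2)).
Simplifying, T(i+1) = (-2)^(i + 2)(-i - 1) = 2(-2)^(i+1)·(i+1),
which is the closed form with t = i+1.
This completes the induction.

T(t) = 2(-2)^t·t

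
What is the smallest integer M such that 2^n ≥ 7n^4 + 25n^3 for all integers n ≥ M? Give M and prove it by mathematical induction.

At n = 20: 1048576 < 1320000, so the inequality fails and M ≥ 21. We prove 2^n ≥ 7n^4 + 25n^3 for all n ≥ 21.
When n = 21: 2^n = 2097152 and 7n^4 + 25n^3 = 1592892, so 2097152 ≥ 1592892.
For the inductive step, assume it holds for an arbitrary j ≥ 21, so 2^j ≥ 7j^4 + 25j^3.
Then 2^(j + 1) = 2·(2^j) ≥ 2·(7j^4 + 25j^3).
Also, for j ≥ 21 we have 2·(7j^4 + 25j^3) ≥ 7(j+1)^4 + 25(j+1)^3, since 2·(7j^4 + 25j^3) − (7(j+1)^4 + 25(j+1)^3) = 7j^4 - 3j^3 - 117j^2 - 103j - 32, which is nonnegative for all j ≥ 21.
Combining, 2^(j + 1) ≥ 7(j+1)^4 + 25(j+1)^3.
By the principle of mathematical induction, the result holds for all n ≥ 21.
Hence the smallest such M is 21.

M = 21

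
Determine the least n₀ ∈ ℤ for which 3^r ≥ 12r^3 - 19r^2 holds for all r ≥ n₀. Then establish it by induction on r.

n₀ = 8

At r = 7: 2187 < 3185, so the inequality fails and n₀ ≥ 8. We prove 3^r ≥ 12r^3 - 19r^2 for all r ≥ 8.
Base step (r = 8): 3^r = 6561 and 12r^3 - 19r^2 = 4928, so 6561 ≥ 4928.
Inductive step: suppose the statement holds for some k ≥ 8, so 3^k ≥ 12k^3 - 19k^2.
Then 3^(k + 1) = 3·(3^k) ≥ 3·(12k^3 - 19k^2).
Also, for k ≥ 8 we have 3·(12k^3 - 19k^2) ≥ 12(k+1)^3 - 19(k+1)^2, since 3·(12k^3 - 19k^2) − (12(k+1)^3 - 19(k+1)^2) = 24k^3 - 74k^2 + 2k + 7, which is nonnegative for all k ≥ 8.
Combining, 3^(k + 1) ≥ 12(k+1)^3 - 19(k+1)^2.
This completes the induction.
Hence the smallest such n₀ is 8.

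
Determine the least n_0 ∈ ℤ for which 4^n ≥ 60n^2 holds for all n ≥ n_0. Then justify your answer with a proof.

At n = 5: 1024 < 1500, so the inequality fails and n_0 ≥ 6. We prove 4^n ≥ 60n^2 for all n ≥ 6.
Base case (n = 6): 4^n = 4096 and 60n^2 = 2160, so 4096 ≥ 2160.
For the inductive step, assume it holds for an arbitrary i ≥ 6, so 4^i ≥ 60i^2.
Then 4^(i + 1) = 4·(4^i) ≥ 4·(60i^2).
Also, for i ≥ 6 we have 4·(60i^2) ≥ 60(i+1)^2, since 4 ≥ (1 + 1/i)^2 for all i ≥ 6.
Combining, 4^(i + 1) ≥ 60(i+1)^2.
By the principle of mathematical induction, the result holds for all n ≥ 6.
Hence the smallest such n_0 is 6.

n_0 = 6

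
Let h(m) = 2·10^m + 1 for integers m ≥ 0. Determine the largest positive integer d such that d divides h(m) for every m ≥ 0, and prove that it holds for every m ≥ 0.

Computing the first values: h(0) = 3 and h(1) = 21; gcd(3, 21) = 3, so d ≤ 3.
We prove 3 | 2·10^m + 1 for all m ≥ 0 by induction on m.
For the base case m = 0: h(0) = 3 = 3·(1), so 3 | h(0).
Inductive step: suppose the statement holds for some j ≥ 0, i.e. 3 | h(j). Then
h(j+1) = 2·10^(j+1) + 1 = 10·(2·10^j + 1) - 9 = 10·h(j) - 9. The first term is divisible by 3 by the inductive hypothesis, and -9 is divisible by 3. Hence 3 | h(j+1).
By induction, the statement is established for all m ≥ 0.
Therefore the largest such d is 3.

d = 3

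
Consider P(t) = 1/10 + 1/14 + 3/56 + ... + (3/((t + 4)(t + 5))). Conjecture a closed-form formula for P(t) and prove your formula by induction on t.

P(t) = 3t/(5(t + 5))

We claim P(t) = 3t/(5(t + 5)) for all t ≥ 1.
When t = 1: P(1) = 1/10, and the closed form gives 1/10. They agree.
Suppose the result is true for t = p, so P(p) = 3p/(5(p + 5)).
Then P(p+1) = P(p) + (3/((p + 5)(p + 6))) = (3p/(5(p + 5))) + (3/((p + 5)(p + 6))).
Simplifying, P(p+1) = 3(p + 1)/(5(p + 6)) = 3(p+1)/(5((p+1) + 5)),
which is the closed form with t = p+1.
Hence, by induction on t, the claim holds for every t ≥ 1.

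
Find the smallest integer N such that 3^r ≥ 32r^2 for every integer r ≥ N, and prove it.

N = 7

At r = 6: 729 < 1152, so the inequality fails and N ≥ 7. We prove 3^r ≥ 32r^2 for all r ≥ 7.
Base case (r = 7): 3^r = 2187 and 32r^2 = 1568, so 2187 ≥ 1568.
Inductive step: assume the claim holds for r = j, so 3^j ≥ 32j^2.
Then 3^(j + 1) = 3·(3^j) ≥ 3·(32j^2).
Also, for j ≥ 7 we have 3·(32j^2) ≥ 32(j+1)^2, since 3 ≥ (1 + 1/j)^2 for all j ≥ 7.
Combining, 3^(j + 1) ≥ 32(j+1)^2.
By the principle of mathematical induction, the result holds for all r ≥ 7.
Hence the smallest such N is 7.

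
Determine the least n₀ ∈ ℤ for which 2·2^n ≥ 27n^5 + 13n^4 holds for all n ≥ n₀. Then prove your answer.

At n = 27: 268435456 < 394329222, so the inequality fails and n₀ ≥ 28. We prove 2·2^n ≥ 27n^5 + 13n^4 for all n ≥ 28.
When n = 28: 2·2^n = 536870912 and 27n^5 + 13n^4 = 472670464, so 536870912 ≥ 472670464.
Suppose the result is true for n = m, so 2·2^m ≥ 27m^5 + 13m^4.
Then 2·2^(m + 1) = 2·(2·2^m) ≥ 2·(27m^5 + 13m^4).
Also, for m ≥ 28 we have 2·(27m^5 + 13m^4) ≥ 27(m+1)^5 + 13(m+1)^4, since 2·(27m^5 + 13m^4) − (27(m+1)^5 + 13(m+1)^4) = 27m^5 - 122m^4 - 322m^3 - 348m^2 - 187m - 40, which is nonnegative for all m ≥ 28.
Combining, 2·2^(m + 1) ≥ 27(m+1)^5 + 13(m+1)^4.
By induction, the statement is established for all n ≥ 28.
Hence the smallest such n₀ is 28.

n₀ = 28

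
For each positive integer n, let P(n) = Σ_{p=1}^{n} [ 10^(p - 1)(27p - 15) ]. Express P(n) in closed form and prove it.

We claim P(n) = 10^n(3n - 2) + 2 for all n ≥ 1.
When n = 1: P(1) = 12, and the closed form gives 12. They agree.
Suppose the result is true for n = p, so P(p) = 10^p(3p - 2) + 2.
Then P(p+1) = P(p) + (10^p(27p + 12)) = (10^p(3p - 2) + 2) + (10^p(27p + 12)).
Simplifying, P(p+1) = 30·10^p·p + 10·10^p + 2 = 10^(p+1)(3(p+1) - 2) + 2,
which is the closed form with n = p+1.
By the principle of mathematical induction, the result holds for all n ≥ 1.

P(n) = 10^n(3n - 2) + 2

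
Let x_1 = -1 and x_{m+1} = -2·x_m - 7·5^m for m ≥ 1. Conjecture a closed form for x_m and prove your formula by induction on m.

x_m = (-2)^(m + 1) - 5^m

Computing the first terms: x_1 = -1, x_2 = -33, x_3 = -109. This suggests x_m = (-2)^(m + 1) - 5^m.
For the base case m = 1: the formula gives -1 = -1 = x_1.
Inductive step: assume the claim holds for m = k, so x_k = (-2)^(k + 1) - 5^k.
Then x_{k+1} = -2·x_k - 7·5^k = -2·((-2)^(k + 1) - 5^k) - 7·5^k = (-2)^(k + 2) - 5^(k + 1) = (-2)^((k+1) + 1) - 5^(k+1),
which is the claimed formula at m = k+1.
This completes the induction.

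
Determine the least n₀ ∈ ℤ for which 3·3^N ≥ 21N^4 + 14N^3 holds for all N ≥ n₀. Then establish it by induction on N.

n₀ = 11

At N = 10: 177147 < 224000, so the inequality fails and n₀ ≥ 11. We prove 3·3^N ≥ 21N^4 + 14N^3 for all N ≥ 11.
For the base case N = 11: 3·3^N = 531441 and 21N^4 + 14N^3 = 326095, so 531441 ≥ 326095.
For the inductive step, assume it holds for an arbitrary j ≥ 11, so 3·3^j ≥ 21j^4 + 14j^3.
Then 3·3^(j + 1) = 3·(3·3^j) ≥ 3·(21j^4 + 14j^3).
Also, for j ≥ 11 we have 3·(21j^4 + 14j^3) ≥ 21(j+1)^4 + 14(j+1)^3, since 3·(21j^4 + 14j^3) − (21(j+1)^4 + 14(j+1)^3) = 42j^4 - 56j^3 - 168j^2 - 126j - 35, which is nonnegative for all j ≥ 11.
Combining, 3·3^(j + 1) ≥ 21(j+1)^4 + 14(j+1)^3.
By induction, the statement is established for all N ≥ 11.
Hence the smallest such n₀ is 11.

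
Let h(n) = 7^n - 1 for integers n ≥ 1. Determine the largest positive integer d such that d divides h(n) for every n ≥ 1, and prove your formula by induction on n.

d = 6

Computing the first values: h(1) = 6 and h(2) = 48; gcd(6, 48) = 6, so d ≤ 6.
We prove 6 | 7^n - 1 for all n ≥ 1 by induction on n.
When n = 1: h(1) = 6 = 6·(1), so 6 | h(1).
Inductive step: suppose the statement holds for some r ≥ 1, i.e. 6 | h(r). Then
7^{r+1} − 1^{r+1} = 7·7^r − 1·1^r = 7·(7^r − 1^r) + (6)·1^r. The first term is divisible by 6 by the inductive hypothesis, and the second term (6)·1^r is divisible by 6 since 6 | 6. Hence 6 | h(r+1).
Hence, by induction on n, the claim holds for every n ≥ 1.
Therefore the largest such d is 6.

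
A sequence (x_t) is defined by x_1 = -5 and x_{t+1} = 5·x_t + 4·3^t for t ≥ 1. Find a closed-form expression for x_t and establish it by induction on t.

Computing the first terms: x_1 = -5, x_2 = -13, x_3 = -29. This suggests x_t = -2·3^t + 5^(t - 1).
Base case (t = 1): the formula gives -5 = -5 = x_1.
Inductive step: suppose the statement holds for some j ≥ 1, so x_j = -2·3^j + 5^(j - 1).
Then x_{j+1} = 5·x_j + 4·3^j = 5·(-2·3^j + 5^(j - 1)) + 4·3^j = -2·3^(j + 1) + 5^j = -2·3^(j+1) + 5^((j+1) - 1),
which is the claimed formula at t = j+1.
Hence, by induction on t, the claim holds for every t ≥ 1.

x_t = -2·3^t + 5^(t - 1)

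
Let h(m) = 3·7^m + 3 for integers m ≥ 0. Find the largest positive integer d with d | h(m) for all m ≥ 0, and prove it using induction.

Computing the first values: h(0) = 6 and h(1) = 24; gcd(6, 24) = 6, so d ≤ 6.
We prove 6 | 3·7^m + 3 for all m ≥ 0 by induction on m.
Base step (m = 0): h(0) = 6 = 6·(1), so 6 | h(0).
Suppose the result is true for m = r, i.e. 6 | h(r). Then
h(r+1) = 3·7^(r+1) + 3 = 7·(3·7^r + 3) - 18 = 7·h(r) - 18. The first term is divisible by 6 by the inductive hypothesis, and -18 is divisible by 6. Hence 6 | h(r+1).
This completes the induction.
Therefore the largest such d is 6.

d = 6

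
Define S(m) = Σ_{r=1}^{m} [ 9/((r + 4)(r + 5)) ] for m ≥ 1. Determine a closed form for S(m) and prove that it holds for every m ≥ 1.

We claim S(m) = 9m/(5(m + 5)) for all m ≥ 1.
When m = 1: S(1) = 3/10, and the closed form gives 3/10. They agree.
For the inductive step, assume it holds for an arbitrary r ≥ 1, so S(r) = 9r/(5(r + 5)).
Then S(r+1) = S(r) + (9/((r + 5)(r + 6))) = (9r/(5(r + 5))) + (9/((r + 5)(r + 6))).
Simplifying, S(r+1) = 9(r + 1)/(5(r + 6)) = 9(r+1)/(5((r+1) + 5)),
which is the closed form with m = r+1.
Hence, by induction on m, the claim holds for every m ≥ 1.

S(m) = 9m/(5(m + 5))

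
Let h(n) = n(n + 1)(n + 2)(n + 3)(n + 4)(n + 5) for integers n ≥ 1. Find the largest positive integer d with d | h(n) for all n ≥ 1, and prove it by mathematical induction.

Computing the first values: h(1) = 720 and h(2) = 5040; gcd(720, 5040) = 720, so d ≤ 720.
We prove 720 | n(n + 1)(n + 2)(n + 3)(n + 4)(n + 5) for all n ≥ 1 by induction on n.
When n = 1: h(1) = 720 = 720·(1), so 720 | h(1).
Suppose the result is true for n = i, i.e. 720 | h(i). Then
h(i+1) − h(i) = (i+1)·(i+2)·(i+3)·(i+4)·(i+5)·(i+6) − i·(i+1)·(i+2)·(i+3)·(i+4)·(i+5) = (i+1)·(i+2)·(i+3)·(i+4)·(i+5)·[(i+6) − i] = 6·(i+1)·(i+2)·(i+3)·(i+4)·(i+5). The product of 5 consecutive integers is divisible by (5)! = 120, so h(i+1) − h(i) is divisible by 6·120 = 720. By the inductive hypothesis 720 | h(i), hence 720 | h(i+1).
By induction, the statement is established for all n ≥ 1.
Therefore the largest such d is 720.

d = 720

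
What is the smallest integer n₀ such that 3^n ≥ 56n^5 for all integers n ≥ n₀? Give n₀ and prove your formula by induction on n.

At n = 16: 43046721 < 58720256, so the inequality fails and n₀ ≥ 17. We prove 3^n ≥ 56n^5 for all n ≥ 17.
When n = 17: 3^n = 129140163 and 56n^5 = 79511992, so 129140163 ≥ 79511992.
For the inductive step, assume it holds for an arbitrary j ≥ 17, so 3^j ≥ 56j^5.
Then 3^(j + 1) = 3·(3^j) ≥ 3·(56j^5).
Also, for j ≥ 17 we have 3·(56j^5) ≥ 56(j+1)^5, since 3 ≥ (1 + 1/j)^5 for all j ≥ 17.
Combining, 3^(j + 1) ≥ 56(j+1)^5.
By induction, the statement is established for all n ≥ 17.
Hence the smallest such n₀ is 17.

n₀ = 17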